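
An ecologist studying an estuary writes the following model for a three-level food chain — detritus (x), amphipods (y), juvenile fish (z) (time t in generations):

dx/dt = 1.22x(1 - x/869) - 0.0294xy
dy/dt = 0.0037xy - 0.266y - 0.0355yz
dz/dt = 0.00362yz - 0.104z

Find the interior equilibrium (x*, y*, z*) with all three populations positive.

x* ≈ 267, y* ≈ 28.7, z* ≈ 20.4

From dz/dt = 0: 0.00362y* = 0.104, so y* = 28.7.
From dx/dt = 0: 1.22(1 - x*/869) = 0.0294·28.7, giving x* = 869·(1 - 0.692) = 267.
From dy/dt = 0: 0.0037·267 - 0.266 = 0.0355z*, so z* = 0.723/0.0355 = 20.4.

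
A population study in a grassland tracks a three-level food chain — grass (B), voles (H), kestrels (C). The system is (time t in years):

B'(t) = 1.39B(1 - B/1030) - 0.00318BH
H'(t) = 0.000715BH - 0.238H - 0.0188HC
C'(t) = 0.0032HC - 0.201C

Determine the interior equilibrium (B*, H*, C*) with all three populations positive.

B* ≈ 882, H* ≈ 62.8, C* ≈ 20.9

From dC/dt = 0: 0.0032H* = 0.201, so H* = 62.8.
From dB/dt = 0: 1.39(1 - B*/1030) = 0.00318·62.8, giving B* = 1030·(1 - 0.144) = 882.
From dH/dt = 0: 0.000715·882 - 0.238 = 0.0188C*, so C* = 0.393/0.0188 = 20.9.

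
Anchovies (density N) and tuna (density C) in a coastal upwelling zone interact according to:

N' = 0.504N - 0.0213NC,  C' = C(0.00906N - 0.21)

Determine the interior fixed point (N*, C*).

N* ≈ 23.2, C* ≈ 23.7

Set dC/dt = 0 with C > 0: 0.00906N - 0.21 = 0, so N* = 0.21/0.00906 = 23.2.
Set dN/dt = 0 with N > 0: 0.504 - 0.0213C = 0, so C* = 0.504/0.0213 = 23.7.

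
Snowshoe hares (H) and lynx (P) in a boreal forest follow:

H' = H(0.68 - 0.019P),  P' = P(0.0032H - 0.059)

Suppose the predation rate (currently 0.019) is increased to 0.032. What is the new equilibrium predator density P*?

At the interior fixed point, setting dH/dt = 0 with H > 0 fixes P* = (prey growth rate)/(HP coefficient) — independent of the other coefficients.
With the change, P* = 0.68/0.032 = 21.2; it falls from 35.8.

P* ≈ 21.2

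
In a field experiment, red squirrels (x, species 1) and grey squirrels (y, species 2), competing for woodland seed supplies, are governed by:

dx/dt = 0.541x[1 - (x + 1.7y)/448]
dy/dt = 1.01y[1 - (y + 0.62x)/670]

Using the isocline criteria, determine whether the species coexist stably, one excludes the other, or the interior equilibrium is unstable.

Compare the nullcline intercepts: K1/α12 = 448/1.7 = 264 < K2 = 670; K2/α21 = 670/0.62 = 1080 > K1 = 448.
Since the inequalities point opposite ways, species 2 can invade but species 1 cannot.

species 2 excludes species 1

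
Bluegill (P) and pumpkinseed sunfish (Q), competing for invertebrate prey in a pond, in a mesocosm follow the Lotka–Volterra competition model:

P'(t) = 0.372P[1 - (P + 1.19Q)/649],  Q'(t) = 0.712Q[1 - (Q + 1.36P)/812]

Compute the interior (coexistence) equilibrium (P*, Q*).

Setting both brackets to zero gives the nullclines P + 1.19Q = 649 and 1.36P + Q = 812.
Substituting Q = 812 - 1.36P into the first: P(1 - 1.19·1.36) = 649 - 1.19·812.
So P* = -317/-0.618 = 513, and then Q* = 812 - 1.36·513 = 114.

P* ≈ 513, Q* ≈ 114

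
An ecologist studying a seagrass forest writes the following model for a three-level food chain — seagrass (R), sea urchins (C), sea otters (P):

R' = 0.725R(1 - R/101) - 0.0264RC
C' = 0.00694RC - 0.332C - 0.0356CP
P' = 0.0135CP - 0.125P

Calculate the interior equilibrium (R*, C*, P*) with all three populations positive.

From dP/dt = 0: 0.0135C* = 0.125, so C* = 9.26.
From dR/dt = 0: 0.725(1 - R*/101) = 0.0264·9.26, giving R* = 101·(1 - 0.337) = 66.9.
From dC/dt = 0: 0.00694·66.9 - 0.332 = 0.0356P*, so P* = 0.133/0.0356 = 3.72.

R* ≈ 66.9, C* ≈ 9.26, P* ≈ 3.72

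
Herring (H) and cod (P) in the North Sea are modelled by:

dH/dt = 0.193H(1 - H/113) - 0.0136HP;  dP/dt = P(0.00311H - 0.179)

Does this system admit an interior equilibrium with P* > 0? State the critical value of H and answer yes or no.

The predator equation gives dP/dt > 0 only when H > 0.179/0.00311 = 57.6.
Without the predator, H → K = 113. Since 113 > 57.6, the predator can invade and persist.

Threshold H = 57.6; K > 57.6, so yes, the predator persists.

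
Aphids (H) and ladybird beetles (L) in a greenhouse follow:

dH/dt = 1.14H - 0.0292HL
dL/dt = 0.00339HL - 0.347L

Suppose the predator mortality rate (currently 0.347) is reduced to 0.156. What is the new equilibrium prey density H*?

H* ≈ 46

At the interior fixed point, setting dL/dt = 0 with L > 0 fixes H* = (predator death rate)/(HL coefficient) — independent of the other coefficients.
With the change, H* = 0.156/0.00339 = 46; it falls from 102.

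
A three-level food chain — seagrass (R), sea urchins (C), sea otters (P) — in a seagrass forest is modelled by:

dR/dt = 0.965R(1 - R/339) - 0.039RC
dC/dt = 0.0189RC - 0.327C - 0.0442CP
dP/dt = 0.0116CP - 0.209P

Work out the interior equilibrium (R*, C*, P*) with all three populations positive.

From dP/dt = 0: 0.0116C* = 0.209, so C* = 18.
From dR/dt = 0: 0.965(1 - R*/339) = 0.039·18, giving R* = 339·(1 - 0.728) = 92.2.
From dC/dt = 0: 0.0189·92.2 - 0.327 = 0.0442P*, so P* = 1.41/0.0442 = 32.

R* ≈ 92.2, C* ≈ 18, P* ≈ 32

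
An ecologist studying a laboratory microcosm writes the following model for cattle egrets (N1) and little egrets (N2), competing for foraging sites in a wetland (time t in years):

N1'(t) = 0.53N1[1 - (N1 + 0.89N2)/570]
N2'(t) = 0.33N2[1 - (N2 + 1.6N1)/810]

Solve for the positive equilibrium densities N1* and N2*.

Setting both brackets to zero gives the nullclines N1 + 0.89N2 = 570 and 1.6N1 + N2 = 810.
Substituting N2 = 810 - 1.6N1 into the first: N1(1 - 0.89·1.6) = 570 - 0.89·810.
So N1* = -151/-0.424 = 356, and then N2* = 810 - 1.6·356 = 241.

N1* ≈ 356, N2* ≈ 241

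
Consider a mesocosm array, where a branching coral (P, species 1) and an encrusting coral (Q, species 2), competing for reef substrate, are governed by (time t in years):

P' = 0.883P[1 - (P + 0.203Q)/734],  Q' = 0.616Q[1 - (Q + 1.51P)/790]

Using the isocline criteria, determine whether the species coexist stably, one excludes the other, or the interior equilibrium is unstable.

species 1 excludes species 2

Compare the nullcline intercepts: K1/α12 = 734/0.203 = 3620 > K2 = 790; K2/α21 = 790/1.51 = 523 < K1 = 734.
Since the inequalities point opposite ways, species 1 can invade but species 2 cannot.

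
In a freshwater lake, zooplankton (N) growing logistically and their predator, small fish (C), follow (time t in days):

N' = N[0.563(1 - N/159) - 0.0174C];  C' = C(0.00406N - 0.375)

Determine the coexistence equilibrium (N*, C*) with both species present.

N* ≈ 92.4, C* ≈ 13.6

From dC/dt = 0 with C > 0: 0.00406N* = 0.375, so N* = 92.4.
Substitute into dN/dt = 0: 0.563(1 - 92.4/159) = 0.0174C*.
The bracket is 0.419, giving C* = 0.236/0.0174 = 13.6.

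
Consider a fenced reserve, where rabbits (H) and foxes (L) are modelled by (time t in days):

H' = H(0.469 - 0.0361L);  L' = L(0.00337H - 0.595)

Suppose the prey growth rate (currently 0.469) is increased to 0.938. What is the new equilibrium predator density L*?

L* ≈ 26

At the interior fixed point, setting dH/dt = 0 with H > 0 fixes L* = (prey growth rate)/(HL coefficient) — independent of the other coefficients.
With the change, L* = 0.938/0.0361 = 26; it rises from 13.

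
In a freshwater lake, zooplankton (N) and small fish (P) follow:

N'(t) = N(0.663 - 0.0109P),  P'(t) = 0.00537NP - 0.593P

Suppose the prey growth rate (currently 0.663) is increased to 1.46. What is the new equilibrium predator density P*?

P* ≈ 134

At the interior fixed point, setting dN/dt = 0 with N > 0 fixes P* = (prey growth rate)/(NP coefficient) — independent of the other coefficients.
With the change, P* = 1.46/0.0109 = 134; it rises from 60.8.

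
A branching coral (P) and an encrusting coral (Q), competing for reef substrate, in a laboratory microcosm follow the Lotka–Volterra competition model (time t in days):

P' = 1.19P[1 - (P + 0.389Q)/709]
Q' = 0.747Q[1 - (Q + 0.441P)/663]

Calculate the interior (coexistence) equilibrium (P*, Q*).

P* ≈ 545, Q* ≈ 423

Setting both brackets to zero gives the nullclines P + 0.389Q = 709 and 0.441P + Q = 663.
Substituting Q = 663 - 0.441P into the first: P(1 - 0.389·0.441) = 709 - 0.389·663.
So P* = 451/0.828 = 545, and then Q* = 663 - 0.441·545 = 423.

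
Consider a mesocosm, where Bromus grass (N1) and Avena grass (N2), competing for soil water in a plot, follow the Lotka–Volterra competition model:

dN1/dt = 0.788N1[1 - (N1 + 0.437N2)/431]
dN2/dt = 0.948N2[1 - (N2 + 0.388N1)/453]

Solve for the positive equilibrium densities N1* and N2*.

Setting both brackets to zero gives the nullclines N1 + 0.437N2 = 431 and 0.388N1 + N2 = 453.
Substituting N2 = 453 - 0.388N1 into the first: N1(1 - 0.437·0.388) = 431 - 0.437·453.
So N1* = 233/0.83 = 281, and then N2* = 453 - 0.388·281 = 344.

N1* ≈ 281, N2* ≈ 344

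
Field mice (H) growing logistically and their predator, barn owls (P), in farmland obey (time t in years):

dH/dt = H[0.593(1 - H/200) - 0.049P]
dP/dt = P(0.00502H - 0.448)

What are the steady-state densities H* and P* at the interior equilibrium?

H* ≈ 89.2, P* ≈ 6.7

From dP/dt = 0 with P > 0: 0.00502H* = 0.448, so H* = 89.2.
Substitute into dH/dt = 0: 0.593(1 - 89.2/200) = 0.049P*.
The bracket is 0.554, giving P* = 0.328/0.049 = 6.7.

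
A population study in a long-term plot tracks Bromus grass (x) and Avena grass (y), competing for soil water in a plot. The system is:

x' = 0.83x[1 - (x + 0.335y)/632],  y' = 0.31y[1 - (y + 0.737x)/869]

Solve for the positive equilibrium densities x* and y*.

Setting both brackets to zero gives the nullclines x + 0.335y = 632 and 0.737x + y = 869.
Substituting y = 869 - 0.737x into the first: x(1 - 0.335·0.737) = 632 - 0.335·869.
So x* = 341/0.753 = 453, and then y* = 869 - 0.737·453 = 535.

x* ≈ 453, y* ≈ 535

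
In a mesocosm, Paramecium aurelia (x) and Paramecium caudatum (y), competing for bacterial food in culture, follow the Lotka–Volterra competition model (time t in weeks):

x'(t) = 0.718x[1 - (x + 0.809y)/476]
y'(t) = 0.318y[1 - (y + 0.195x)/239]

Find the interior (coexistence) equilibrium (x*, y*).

Setting both brackets to zero gives the nullclines x + 0.809y = 476 and 0.195x + y = 239.
Substituting y = 239 - 0.195x into the first: x(1 - 0.809·0.195) = 476 - 0.809·239.
So x* = 283/0.842 = 336, and then y* = 239 - 0.195·336 = 174.

x* ≈ 336, y* ≈ 174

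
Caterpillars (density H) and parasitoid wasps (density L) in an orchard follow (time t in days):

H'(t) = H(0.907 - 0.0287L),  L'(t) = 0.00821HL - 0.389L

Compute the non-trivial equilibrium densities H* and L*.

Set dL/dt = 0 with L > 0: 0.00821H - 0.389 = 0, so H* = 0.389/0.00821 = 47.4.
Set dH/dt = 0 with H > 0: 0.907 - 0.0287L = 0, so L* = 0.907/0.0287 = 31.6.

H* ≈ 47.4, L* ≈ 31.6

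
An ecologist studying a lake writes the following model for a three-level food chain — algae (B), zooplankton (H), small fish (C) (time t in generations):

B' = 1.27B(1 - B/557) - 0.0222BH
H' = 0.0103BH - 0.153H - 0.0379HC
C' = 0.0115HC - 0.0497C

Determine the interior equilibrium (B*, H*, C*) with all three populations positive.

B* ≈ 515, H* ≈ 4.32, C* ≈ 136

From dC/dt = 0: 0.0115H* = 0.0497, so H* = 4.32.
From dB/dt = 0: 1.27(1 - B*/557) = 0.0222·4.32, giving B* = 557·(1 - 0.0755) = 515.
From dH/dt = 0: 0.0103·515 - 0.153 = 0.0379C*, so C* = 5.15/0.0379 = 136.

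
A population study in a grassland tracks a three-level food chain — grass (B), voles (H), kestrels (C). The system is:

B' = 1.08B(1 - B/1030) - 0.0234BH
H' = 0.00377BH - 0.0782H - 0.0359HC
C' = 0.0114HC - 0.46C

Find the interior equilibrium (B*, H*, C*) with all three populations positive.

From dC/dt = 0: 0.0114H* = 0.46, so H* = 40.4.
From dB/dt = 0: 1.08(1 - B*/1030) = 0.0234·40.4, giving B* = 1030·(1 - 0.874) = 130.
From dH/dt = 0: 0.00377·130 - 0.0782 = 0.0359C*, so C* = 0.41/0.0359 = 11.4.

B* ≈ 130, H* ≈ 40.4, C* ≈ 11.4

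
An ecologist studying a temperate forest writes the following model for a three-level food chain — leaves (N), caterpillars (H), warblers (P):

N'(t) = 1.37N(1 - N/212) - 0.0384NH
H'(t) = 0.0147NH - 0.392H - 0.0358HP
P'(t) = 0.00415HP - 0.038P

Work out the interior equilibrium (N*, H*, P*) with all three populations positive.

N* ≈ 158, H* ≈ 9.16, P* ≈ 53.8

From dP/dt = 0: 0.00415H* = 0.038, so H* = 9.16.
From dN/dt = 0: 1.37(1 - N*/212) = 0.0384·9.16, giving N* = 212·(1 - 0.257) = 158.
From dH/dt = 0: 0.0147·158 - 0.392 = 0.0358P*, so P* = 1.92/0.0358 = 53.8.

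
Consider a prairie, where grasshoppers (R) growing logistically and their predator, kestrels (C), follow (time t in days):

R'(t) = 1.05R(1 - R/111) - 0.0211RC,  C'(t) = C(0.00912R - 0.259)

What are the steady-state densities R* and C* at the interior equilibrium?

R* ≈ 28.4, C* ≈ 37

From dC/dt = 0 with C > 0: 0.00912R* = 0.259, so R* = 28.4.
Substitute into dR/dt = 0: 1.05(1 - 28.4/111) = 0.0211C*.
The bracket is 0.744, giving C* = 0.781/0.0211 = 37.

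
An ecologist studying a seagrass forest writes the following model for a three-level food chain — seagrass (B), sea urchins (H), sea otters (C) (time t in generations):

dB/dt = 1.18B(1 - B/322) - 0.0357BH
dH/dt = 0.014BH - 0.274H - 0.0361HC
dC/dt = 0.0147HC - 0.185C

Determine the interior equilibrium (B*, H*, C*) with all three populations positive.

B* ≈ 199, H* ≈ 12.6, C* ≈ 69.7

From dC/dt = 0: 0.0147H* = 0.185, so H* = 12.6.
From dB/dt = 0: 1.18(1 - B*/322) = 0.0357·12.6, giving B* = 322·(1 - 0.381) = 199.
From dH/dt = 0: 0.014·199 - 0.274 = 0.0361C*, so C* = 2.52/0.0361 = 69.7.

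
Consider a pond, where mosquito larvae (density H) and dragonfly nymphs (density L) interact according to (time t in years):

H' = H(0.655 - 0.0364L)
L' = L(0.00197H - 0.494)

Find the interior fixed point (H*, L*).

H* ≈ 251, L* ≈ 18

Set dL/dt = 0 with L > 0: 0.00197H - 0.494 = 0, so H* = 0.494/0.00197 = 251.
Set dH/dt = 0 with H > 0: 0.655 - 0.0364L = 0, so L* = 0.655/0.0364 = 18.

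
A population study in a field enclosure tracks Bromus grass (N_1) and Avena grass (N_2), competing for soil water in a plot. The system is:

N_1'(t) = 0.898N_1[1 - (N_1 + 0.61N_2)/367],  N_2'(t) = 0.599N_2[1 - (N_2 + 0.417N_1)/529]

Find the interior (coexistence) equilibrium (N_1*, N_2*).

Setting both brackets to zero gives the nullclines N_1 + 0.61N_2 = 367 and 0.417N_1 + N_2 = 529.
Substituting N_2 = 529 - 0.417N_1 into the first: N_1(1 - 0.61·0.417) = 367 - 0.61·529.
So N_1* = 44.3/0.746 = 59.4, and then N_2* = 529 - 0.417·59.4 = 504.

N_1* ≈ 59.4, N_2* ≈ 504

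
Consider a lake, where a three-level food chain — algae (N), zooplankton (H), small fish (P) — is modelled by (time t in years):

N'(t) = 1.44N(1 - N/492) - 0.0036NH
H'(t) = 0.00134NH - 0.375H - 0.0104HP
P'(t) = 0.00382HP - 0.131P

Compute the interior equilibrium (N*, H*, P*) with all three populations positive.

N* ≈ 450, H* ≈ 34.3, P* ≈ 21.9

From dP/dt = 0: 0.00382H* = 0.131, so H* = 34.3.
From dN/dt = 0: 1.44(1 - N*/492) = 0.0036·34.3, giving N* = 492·(1 - 0.0857) = 450.
From dH/dt = 0: 0.00134·450 - 0.375 = 0.0104P*, so P* = 0.228/0.0104 = 21.9.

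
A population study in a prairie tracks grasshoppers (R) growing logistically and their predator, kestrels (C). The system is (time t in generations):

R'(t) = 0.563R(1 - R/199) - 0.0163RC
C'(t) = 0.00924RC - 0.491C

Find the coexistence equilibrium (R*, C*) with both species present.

From dC/dt = 0 with C > 0: 0.00924R* = 0.491, so R* = 53.1.
Substitute into dR/dt = 0: 0.563(1 - 53.1/199) = 0.0163C*.
The bracket is 0.733, giving C* = 0.413/0.0163 = 25.3.

R* ≈ 53.1, C* ≈ 25.3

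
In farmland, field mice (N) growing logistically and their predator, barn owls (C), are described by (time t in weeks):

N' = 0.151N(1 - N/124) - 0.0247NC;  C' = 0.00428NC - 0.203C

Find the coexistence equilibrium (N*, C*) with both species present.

N* ≈ 47.4, C* ≈ 3.78

From dC/dt = 0 with C > 0: 0.00428N* = 0.203, so N* = 47.4.
Substitute into dN/dt = 0: 0.151(1 - 47.4/124) = 0.0247C*.
The bracket is 0.618, giving C* = 0.0932/0.0247 = 3.78.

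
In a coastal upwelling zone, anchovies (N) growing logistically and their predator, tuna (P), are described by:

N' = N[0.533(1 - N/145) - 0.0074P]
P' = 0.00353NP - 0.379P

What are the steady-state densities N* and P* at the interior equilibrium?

N* ≈ 107, P* ≈ 18.7

From dP/dt = 0 with P > 0: 0.00353N* = 0.379, so N* = 107.
Substitute into dN/dt = 0: 0.533(1 - 107/145) = 0.0074P*.
The bracket is 0.26, giving P* = 0.138/0.0074 = 18.7.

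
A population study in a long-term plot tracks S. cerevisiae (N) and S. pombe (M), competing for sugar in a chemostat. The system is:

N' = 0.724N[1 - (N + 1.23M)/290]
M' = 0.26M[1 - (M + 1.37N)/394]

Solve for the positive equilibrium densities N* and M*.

Setting both brackets to zero gives the nullclines N + 1.23M = 290 and 1.37N + M = 394.
Substituting M = 394 - 1.37N into the first: N(1 - 1.23·1.37) = 290 - 1.23·394.
So N* = -195/-0.685 = 284, and then M* = 394 - 1.37·284 = 4.82.

N* ≈ 284, M* ≈ 4.82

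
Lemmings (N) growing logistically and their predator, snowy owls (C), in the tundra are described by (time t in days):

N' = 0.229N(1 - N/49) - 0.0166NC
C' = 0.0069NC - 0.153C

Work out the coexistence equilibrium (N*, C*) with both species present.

From dC/dt = 0 with C > 0: 0.0069N* = 0.153, so N* = 22.2.
Substitute into dN/dt = 0: 0.229(1 - 22.2/49) = 0.0166C*.
The bracket is 0.547, giving C* = 0.125/0.0166 = 7.55.

N* ≈ 22.2, C* ≈ 7.55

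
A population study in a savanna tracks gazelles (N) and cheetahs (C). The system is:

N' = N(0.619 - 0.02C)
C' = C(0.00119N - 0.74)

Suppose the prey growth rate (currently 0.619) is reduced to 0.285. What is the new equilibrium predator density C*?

C* ≈ 14.2

At the interior fixed point, setting dN/dt = 0 with N > 0 fixes C* = (prey growth rate)/(NC coefficient) — independent of the other coefficients.
With the change, C* = 0.285/0.02 = 14.2; it falls from 30.9.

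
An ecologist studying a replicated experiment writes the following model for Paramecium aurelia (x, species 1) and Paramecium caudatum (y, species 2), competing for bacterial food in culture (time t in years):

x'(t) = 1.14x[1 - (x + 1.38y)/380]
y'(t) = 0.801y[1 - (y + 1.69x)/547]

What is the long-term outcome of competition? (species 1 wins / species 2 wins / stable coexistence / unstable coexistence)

Compare the nullcline intercepts: K1/α12 = 380/1.38 = 275 < K2 = 547; K2/α21 = 547/1.69 = 324 < K1 = 380.
Since both are reversed, neither can invade when rare; the interior point is a saddle.

unstable coexistence (outcome depends on initial conditions)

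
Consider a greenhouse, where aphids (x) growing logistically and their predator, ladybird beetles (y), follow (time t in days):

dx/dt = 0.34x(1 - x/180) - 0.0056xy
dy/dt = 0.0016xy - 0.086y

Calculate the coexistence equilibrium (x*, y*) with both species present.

x* ≈ 53.7, y* ≈ 42.6

From dy/dt = 0 with y > 0: 0.0016x* = 0.086, so x* = 53.7.
Substitute into dx/dt = 0: 0.34(1 - 53.7/180) = 0.0056y*.
The bracket is 0.701, giving y* = 0.238/0.0056 = 42.6.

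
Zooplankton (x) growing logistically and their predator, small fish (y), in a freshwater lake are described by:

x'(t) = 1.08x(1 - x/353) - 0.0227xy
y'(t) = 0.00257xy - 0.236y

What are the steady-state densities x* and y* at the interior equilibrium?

From dy/dt = 0 with y > 0: 0.00257x* = 0.236, so x* = 91.8.
Substitute into dx/dt = 0: 1.08(1 - 91.8/353) = 0.0227y*.
The bracket is 0.74, giving y* = 0.799/0.0227 = 35.2.

x* ≈ 91.8, y* ≈ 35.2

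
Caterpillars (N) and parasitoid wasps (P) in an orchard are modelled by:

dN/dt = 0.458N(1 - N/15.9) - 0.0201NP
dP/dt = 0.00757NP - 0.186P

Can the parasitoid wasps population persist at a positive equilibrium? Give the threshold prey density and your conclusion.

The predator equation gives dP/dt > 0 only when N > 0.186/0.00757 = 24.6.
Without the predator, N → K = 15.9. Since 15.9 < 24.6, the predator cannot invade.

Threshold N = 24.6; K < 24.6, so no, the predator goes extinct.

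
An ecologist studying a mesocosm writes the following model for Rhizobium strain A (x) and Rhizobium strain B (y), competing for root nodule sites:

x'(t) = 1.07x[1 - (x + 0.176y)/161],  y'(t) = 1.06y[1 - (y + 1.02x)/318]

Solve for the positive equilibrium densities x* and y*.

x* ≈ 128, y* ≈ 187

Setting both brackets to zero gives the nullclines x + 0.176y = 161 and 1.02x + y = 318.
Substituting y = 318 - 1.02x into the first: x(1 - 0.176·1.02) = 161 - 0.176·318.
So x* = 105/0.82 = 128, and then y* = 318 - 1.02·128 = 187.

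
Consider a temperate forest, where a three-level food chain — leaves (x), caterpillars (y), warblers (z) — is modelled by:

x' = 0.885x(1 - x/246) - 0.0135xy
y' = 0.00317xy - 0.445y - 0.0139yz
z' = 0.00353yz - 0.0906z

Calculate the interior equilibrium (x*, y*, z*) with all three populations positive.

x* ≈ 150, y* ≈ 25.7, z* ≈ 2.12

From dz/dt = 0: 0.00353y* = 0.0906, so y* = 25.7.
From dx/dt = 0: 0.885(1 - x*/246) = 0.0135·25.7, giving x* = 246·(1 - 0.392) = 150.
From dy/dt = 0: 0.00317·150 - 0.445 = 0.0139z*, so z* = 0.0295/0.0139 = 2.12.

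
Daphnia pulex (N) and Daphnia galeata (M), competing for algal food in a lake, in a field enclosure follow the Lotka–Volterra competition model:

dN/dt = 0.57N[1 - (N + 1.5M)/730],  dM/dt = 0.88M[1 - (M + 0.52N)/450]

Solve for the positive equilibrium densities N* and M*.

Setting both brackets to zero gives the nullclines N + 1.5M = 730 and 0.52N + M = 450.
Substituting M = 450 - 0.52N into the first: N(1 - 1.5·0.52) = 730 - 1.5·450.
So N* = 55/0.22 = 250, and then M* = 450 - 0.52·250 = 320.

N* ≈ 250, M* ≈ 320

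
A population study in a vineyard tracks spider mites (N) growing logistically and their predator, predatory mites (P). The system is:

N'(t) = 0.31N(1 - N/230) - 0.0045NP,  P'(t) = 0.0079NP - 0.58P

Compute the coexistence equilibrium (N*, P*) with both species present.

From dP/dt = 0 with P > 0: 0.0079N* = 0.58, so N* = 73.4.
Substitute into dN/dt = 0: 0.31(1 - 73.4/230) = 0.0045P*.
The bracket is 0.681, giving P* = 0.211/0.0045 = 46.9.

N* ≈ 73.4, P* ≈ 46.9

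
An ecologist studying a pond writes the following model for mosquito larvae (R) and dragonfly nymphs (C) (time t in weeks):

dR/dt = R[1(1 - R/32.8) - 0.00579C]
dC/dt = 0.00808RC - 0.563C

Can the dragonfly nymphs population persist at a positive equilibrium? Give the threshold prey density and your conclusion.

The predator equation gives dC/dt > 0 only when R > 0.563/0.00808 = 69.7.
Without the predator, R → K = 32.8. Since 32.8 < 69.7, the predator cannot invade.

Threshold R = 69.7; K < 69.7, so no, the predator goes extinct.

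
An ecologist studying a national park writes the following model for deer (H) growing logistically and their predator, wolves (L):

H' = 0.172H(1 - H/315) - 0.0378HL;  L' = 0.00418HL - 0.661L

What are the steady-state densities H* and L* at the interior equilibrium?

From dL/dt = 0 with L > 0: 0.00418H* = 0.661, so H* = 158.
Substitute into dH/dt = 0: 0.172(1 - 158/315) = 0.0378L*.
The bracket is 0.498, giving L* = 0.0857/0.0378 = 2.27.

H* ≈ 158, L* ≈ 2.27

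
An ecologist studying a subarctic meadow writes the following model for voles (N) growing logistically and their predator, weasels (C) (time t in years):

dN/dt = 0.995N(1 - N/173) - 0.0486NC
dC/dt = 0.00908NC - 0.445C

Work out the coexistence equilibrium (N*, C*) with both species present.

From dC/dt = 0 with C > 0: 0.00908N* = 0.445, so N* = 49.
Substitute into dN/dt = 0: 0.995(1 - 49/173) = 0.0486C*.
The bracket is 0.717, giving C* = 0.713/0.0486 = 14.7.

N* ≈ 49, C* ≈ 14.7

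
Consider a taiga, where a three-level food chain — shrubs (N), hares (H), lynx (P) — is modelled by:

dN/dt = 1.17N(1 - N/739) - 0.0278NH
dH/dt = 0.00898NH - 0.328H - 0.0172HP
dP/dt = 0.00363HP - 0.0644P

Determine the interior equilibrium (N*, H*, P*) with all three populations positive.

From dP/dt = 0: 0.00363H* = 0.0644, so H* = 17.7.
From dN/dt = 0: 1.17(1 - N*/739) = 0.0278·17.7, giving N* = 739·(1 - 0.422) = 427.
From dH/dt = 0: 0.00898·427 - 0.328 = 0.0172P*, so P* = 3.51/0.0172 = 204.

N* ≈ 427, H* ≈ 17.7, P* ≈ 204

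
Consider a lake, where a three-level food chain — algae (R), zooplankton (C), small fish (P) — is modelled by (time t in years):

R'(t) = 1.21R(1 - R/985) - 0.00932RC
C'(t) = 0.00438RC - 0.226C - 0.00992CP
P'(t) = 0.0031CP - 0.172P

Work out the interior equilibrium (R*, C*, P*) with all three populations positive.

From dP/dt = 0: 0.0031C* = 0.172, so C* = 55.5.
From dR/dt = 0: 1.21(1 - R*/985) = 0.00932·55.5, giving R* = 985·(1 - 0.427) = 564.
From dC/dt = 0: 0.00438·564 - 0.226 = 0.00992P*, so P* = 2.24/0.00992 = 226.

R* ≈ 564, C* ≈ 55.5, P* ≈ 226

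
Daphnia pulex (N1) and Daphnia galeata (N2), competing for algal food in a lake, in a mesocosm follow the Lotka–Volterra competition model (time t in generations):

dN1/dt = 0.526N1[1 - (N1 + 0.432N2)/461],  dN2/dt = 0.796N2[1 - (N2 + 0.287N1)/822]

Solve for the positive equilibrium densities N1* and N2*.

N1* ≈ 121, N2* ≈ 787

Setting both brackets to zero gives the nullclines N1 + 0.432N2 = 461 and 0.287N1 + N2 = 822.
Substituting N2 = 822 - 0.287N1 into the first: N1(1 - 0.432·0.287) = 461 - 0.432·822.
So N1* = 106/0.876 = 121, and then N2* = 822 - 0.287·121 = 787.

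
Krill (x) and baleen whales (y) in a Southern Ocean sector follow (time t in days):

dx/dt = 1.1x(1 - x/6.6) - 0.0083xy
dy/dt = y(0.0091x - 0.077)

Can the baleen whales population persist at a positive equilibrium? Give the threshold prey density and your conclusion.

The predator equation gives dy/dt > 0 only when x > 0.077/0.0091 = 8.46.
Without the predator, x → K = 6.6. Since 6.6 < 8.46, the predator cannot invade.

Threshold x = 8.46; K < 8.46, so no, the predator goes extinct.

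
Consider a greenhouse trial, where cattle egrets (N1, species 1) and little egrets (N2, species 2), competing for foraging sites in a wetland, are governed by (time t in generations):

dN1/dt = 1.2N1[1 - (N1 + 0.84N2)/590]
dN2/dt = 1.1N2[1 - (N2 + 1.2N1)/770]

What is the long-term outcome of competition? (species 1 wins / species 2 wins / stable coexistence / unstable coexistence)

Compare the nullcline intercepts: K1/α12 = 590/0.84 = 702 < K2 = 770; K2/α21 = 770/1.2 = 642 > K1 = 590.
Since the inequalities point opposite ways, species 2 can invade but species 1 cannot.

species 2 excludes species 1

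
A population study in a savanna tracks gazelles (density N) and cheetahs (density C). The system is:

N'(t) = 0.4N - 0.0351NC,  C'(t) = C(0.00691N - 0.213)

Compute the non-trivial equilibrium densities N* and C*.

Set dC/dt = 0 with C > 0: 0.00691N - 0.213 = 0, so N* = 0.213/0.00691 = 30.8.
Set dN/dt = 0 with N > 0: 0.4 - 0.0351C = 0, so C* = 0.4/0.0351 = 11.4.

N* ≈ 30.8, C* ≈ 11.4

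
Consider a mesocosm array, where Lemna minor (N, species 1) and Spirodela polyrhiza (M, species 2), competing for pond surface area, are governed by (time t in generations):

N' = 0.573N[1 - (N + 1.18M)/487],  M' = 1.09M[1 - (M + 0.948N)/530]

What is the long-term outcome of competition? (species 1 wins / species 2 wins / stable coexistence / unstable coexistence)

Compare the nullcline intercepts: K1/α12 = 487/1.18 = 413 < K2 = 530; K2/α21 = 530/0.948 = 559 > K1 = 487.
Since the inequalities point opposite ways, species 2 can invade but species 1 cannot.

species 2 excludes species 1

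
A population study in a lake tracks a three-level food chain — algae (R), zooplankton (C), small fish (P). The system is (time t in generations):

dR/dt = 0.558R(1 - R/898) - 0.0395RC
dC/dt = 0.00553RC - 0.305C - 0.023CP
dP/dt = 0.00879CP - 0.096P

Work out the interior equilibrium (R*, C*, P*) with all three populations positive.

From dP/dt = 0: 0.00879C* = 0.096, so C* = 10.9.
From dR/dt = 0: 0.558(1 - R*/898) = 0.0395·10.9, giving R* = 898·(1 - 0.773) = 204.
From dC/dt = 0: 0.00553·204 - 0.305 = 0.023P*, so P* = 0.822/0.023 = 35.7.

R* ≈ 204, C* ≈ 10.9, P* ≈ 35.7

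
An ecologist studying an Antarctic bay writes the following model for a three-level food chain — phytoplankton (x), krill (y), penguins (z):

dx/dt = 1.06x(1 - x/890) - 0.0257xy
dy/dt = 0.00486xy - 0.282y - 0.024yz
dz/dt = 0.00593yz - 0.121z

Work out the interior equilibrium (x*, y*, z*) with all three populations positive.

From dz/dt = 0: 0.00593y* = 0.121, so y* = 20.4.
From dx/dt = 0: 1.06(1 - x*/890) = 0.0257·20.4, giving x* = 890·(1 - 0.495) = 450.
From dy/dt = 0: 0.00486·450 - 0.282 = 0.024z*, so z* = 1.9/0.024 = 79.3.

x* ≈ 450, y* ≈ 20.4, z* ≈ 79.3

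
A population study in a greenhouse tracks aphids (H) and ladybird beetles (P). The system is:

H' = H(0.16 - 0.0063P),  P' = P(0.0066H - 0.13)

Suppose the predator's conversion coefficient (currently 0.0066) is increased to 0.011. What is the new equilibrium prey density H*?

At the interior fixed point, setting dP/dt = 0 with P > 0 fixes H* = (predator death rate)/(HP coefficient) — independent of the other coefficients.
With the change, H* = 0.13/0.011 = 11.8; it falls from 19.7.

H* ≈ 11.8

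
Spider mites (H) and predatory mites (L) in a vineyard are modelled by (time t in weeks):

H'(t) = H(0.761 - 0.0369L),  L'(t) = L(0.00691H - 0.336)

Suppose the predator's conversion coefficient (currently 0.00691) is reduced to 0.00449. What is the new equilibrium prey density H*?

H* ≈ 74.8

At the interior fixed point, setting dL/dt = 0 with L > 0 fixes H* = (predator death rate)/(HL coefficient) — independent of the other coefficients.
With the change, H* = 0.336/0.00449 = 74.8; it rises from 48.6.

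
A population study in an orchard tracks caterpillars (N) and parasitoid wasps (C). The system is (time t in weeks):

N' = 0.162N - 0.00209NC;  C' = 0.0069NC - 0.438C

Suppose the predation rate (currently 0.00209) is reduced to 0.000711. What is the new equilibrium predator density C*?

C* ≈ 228

At the interior fixed point, setting dN/dt = 0 with N > 0 fixes C* = (prey growth rate)/(NC coefficient) — independent of the other coefficients.
With the change, C* = 0.162/0.000711 = 228; it rises from 77.5.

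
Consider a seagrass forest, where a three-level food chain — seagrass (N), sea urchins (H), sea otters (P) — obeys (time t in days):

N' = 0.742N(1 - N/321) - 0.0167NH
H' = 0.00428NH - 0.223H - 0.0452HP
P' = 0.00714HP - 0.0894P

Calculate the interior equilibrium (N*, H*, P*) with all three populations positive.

N* ≈ 231, H* ≈ 12.5, P* ≈ 16.9

From dP/dt = 0: 0.00714H* = 0.0894, so H* = 12.5.
From dN/dt = 0: 0.742(1 - N*/321) = 0.0167·12.5, giving N* = 321·(1 - 0.282) = 231.
From dH/dt = 0: 0.00428·231 - 0.223 = 0.0452P*, so P* = 0.764/0.0452 = 16.9.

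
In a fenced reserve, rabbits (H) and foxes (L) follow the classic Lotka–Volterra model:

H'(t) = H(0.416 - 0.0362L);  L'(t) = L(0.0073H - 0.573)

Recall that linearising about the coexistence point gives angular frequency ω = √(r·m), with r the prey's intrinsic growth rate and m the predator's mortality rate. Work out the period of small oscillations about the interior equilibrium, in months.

Here r = 0.416 and m = 0.573, so r·m = 0.238.
ω = √0.238 = 0.488 per month, hence T = 2π/ω ≈ 12.9 months.

T ≈ 12.9 months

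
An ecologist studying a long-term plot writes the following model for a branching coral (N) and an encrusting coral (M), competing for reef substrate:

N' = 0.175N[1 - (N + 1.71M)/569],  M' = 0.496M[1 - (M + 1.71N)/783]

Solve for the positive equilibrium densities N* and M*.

Setting both brackets to zero gives the nullclines N + 1.71M = 569 and 1.71N + M = 783.
Substituting M = 783 - 1.71N into the first: N(1 - 1.71·1.71) = 569 - 1.71·783.
So N* = -770/-1.92 = 400, and then M* = 783 - 1.71·400 = 98.7.

N* ≈ 400, M* ≈ 98.7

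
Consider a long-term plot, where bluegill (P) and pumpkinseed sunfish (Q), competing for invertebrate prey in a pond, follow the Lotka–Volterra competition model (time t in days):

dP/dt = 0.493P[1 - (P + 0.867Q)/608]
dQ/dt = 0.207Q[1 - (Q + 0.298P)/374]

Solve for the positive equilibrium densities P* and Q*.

P* ≈ 383, Q* ≈ 260

Setting both brackets to zero gives the nullclines P + 0.867Q = 608 and 0.298P + Q = 374.
Substituting Q = 374 - 0.298P into the first: P(1 - 0.867·0.298) = 608 - 0.867·374.
So P* = 284/0.742 = 383, and then Q* = 374 - 0.298·383 = 260.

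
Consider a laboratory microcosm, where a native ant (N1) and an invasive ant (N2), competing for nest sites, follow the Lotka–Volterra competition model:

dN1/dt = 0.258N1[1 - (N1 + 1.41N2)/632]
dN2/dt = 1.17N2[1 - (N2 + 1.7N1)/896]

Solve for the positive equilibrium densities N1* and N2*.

Setting both brackets to zero gives the nullclines N1 + 1.41N2 = 632 and 1.7N1 + N2 = 896.
Substituting N2 = 896 - 1.7N1 into the first: N1(1 - 1.41·1.7) = 632 - 1.41·896.
So N1* = -631/-1.4 = 452, and then N2* = 896 - 1.7·452 = 128.

N1* ≈ 452, N2* ≈ 128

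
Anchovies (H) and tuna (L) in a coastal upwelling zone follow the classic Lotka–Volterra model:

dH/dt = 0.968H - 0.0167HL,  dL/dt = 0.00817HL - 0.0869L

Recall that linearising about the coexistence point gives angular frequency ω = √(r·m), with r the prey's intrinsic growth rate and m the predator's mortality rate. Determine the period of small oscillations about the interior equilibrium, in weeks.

Here r = 0.968 and m = 0.0869, so r·m = 0.0841.
ω = √0.0841 = 0.29 per week, hence T = 2π/ω ≈ 21.7 weeks.

T ≈ 21.7 weeks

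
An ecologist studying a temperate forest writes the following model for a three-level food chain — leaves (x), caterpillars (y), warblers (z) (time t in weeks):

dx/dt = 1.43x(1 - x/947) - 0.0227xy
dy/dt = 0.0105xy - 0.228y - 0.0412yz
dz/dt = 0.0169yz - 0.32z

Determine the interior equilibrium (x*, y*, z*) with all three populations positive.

x* ≈ 662, y* ≈ 18.9, z* ≈ 163

From dz/dt = 0: 0.0169y* = 0.32, so y* = 18.9.
From dx/dt = 0: 1.43(1 - x*/947) = 0.0227·18.9, giving x* = 947·(1 - 0.301) = 662.
From dy/dt = 0: 0.0105·662 - 0.228 = 0.0412z*, so z* = 6.73/0.0412 = 163.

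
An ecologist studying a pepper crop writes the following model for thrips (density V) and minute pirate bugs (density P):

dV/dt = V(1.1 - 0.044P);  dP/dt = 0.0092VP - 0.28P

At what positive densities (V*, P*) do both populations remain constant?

V* ≈ 30.4, P* ≈ 25

Set dP/dt = 0 with P > 0: 0.0092V - 0.28 = 0, so V* = 0.28/0.0092 = 30.4.
Set dV/dt = 0 with V > 0: 1.1 - 0.044P = 0, so P* = 1.1/0.044 = 25.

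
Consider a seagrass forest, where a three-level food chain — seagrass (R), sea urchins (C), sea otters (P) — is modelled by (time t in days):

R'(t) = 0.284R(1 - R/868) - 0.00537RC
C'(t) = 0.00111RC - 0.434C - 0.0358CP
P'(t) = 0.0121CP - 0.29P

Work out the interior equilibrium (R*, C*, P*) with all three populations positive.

From dP/dt = 0: 0.0121C* = 0.29, so C* = 24.
From dR/dt = 0: 0.284(1 - R*/868) = 0.00537·24, giving R* = 868·(1 - 0.453) = 475.
From dC/dt = 0: 0.00111·475 - 0.434 = 0.0358P*, so P* = 0.0929/0.0358 = 2.59.

R* ≈ 475, C* ≈ 24, P* ≈ 2.59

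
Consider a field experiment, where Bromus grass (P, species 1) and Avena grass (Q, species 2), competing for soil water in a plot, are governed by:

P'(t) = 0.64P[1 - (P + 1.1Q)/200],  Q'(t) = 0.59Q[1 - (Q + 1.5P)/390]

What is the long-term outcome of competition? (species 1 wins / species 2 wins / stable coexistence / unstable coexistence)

Compare the nullcline intercepts: K1/α12 = 200/1.1 = 182 < K2 = 390; K2/α21 = 390/1.5 = 260 > K1 = 200.
Since the inequalities point opposite ways, species 2 can invade but species 1 cannot.

species 2 excludes species 1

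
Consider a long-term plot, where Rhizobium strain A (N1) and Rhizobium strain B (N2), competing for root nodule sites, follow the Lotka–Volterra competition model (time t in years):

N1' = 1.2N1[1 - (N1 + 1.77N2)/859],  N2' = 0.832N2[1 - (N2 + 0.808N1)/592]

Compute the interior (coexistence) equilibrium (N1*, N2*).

Setting both brackets to zero gives the nullclines N1 + 1.77N2 = 859 and 0.808N1 + N2 = 592.
Substituting N2 = 592 - 0.808N1 into the first: N1(1 - 1.77·0.808) = 859 - 1.77·592.
So N1* = -189/-0.43 = 439, and then N2* = 592 - 0.808·439 = 237.

N1* ≈ 439, N2* ≈ 237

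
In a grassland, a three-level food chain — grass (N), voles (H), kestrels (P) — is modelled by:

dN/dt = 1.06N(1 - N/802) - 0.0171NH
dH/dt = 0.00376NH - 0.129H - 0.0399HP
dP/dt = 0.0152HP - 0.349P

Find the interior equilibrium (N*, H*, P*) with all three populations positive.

N* ≈ 505, H* ≈ 23, P* ≈ 44.4

From dP/dt = 0: 0.0152H* = 0.349, so H* = 23.
From dN/dt = 0: 1.06(1 - N*/802) = 0.0171·23, giving N* = 802·(1 - 0.37) = 505.
From dH/dt = 0: 0.00376·505 - 0.129 = 0.0399P*, so P* = 1.77/0.0399 = 44.4.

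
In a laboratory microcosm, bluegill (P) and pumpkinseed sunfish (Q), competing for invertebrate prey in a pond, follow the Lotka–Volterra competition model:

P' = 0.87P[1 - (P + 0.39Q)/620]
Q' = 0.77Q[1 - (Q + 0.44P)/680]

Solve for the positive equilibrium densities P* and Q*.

Setting both brackets to zero gives the nullclines P + 0.39Q = 620 and 0.44P + Q = 680.
Substituting Q = 680 - 0.44P into the first: P(1 - 0.39·0.44) = 620 - 0.39·680.
So P* = 355/0.828 = 428, and then Q* = 680 - 0.44·428 = 492.

P* ≈ 428, Q* ≈ 492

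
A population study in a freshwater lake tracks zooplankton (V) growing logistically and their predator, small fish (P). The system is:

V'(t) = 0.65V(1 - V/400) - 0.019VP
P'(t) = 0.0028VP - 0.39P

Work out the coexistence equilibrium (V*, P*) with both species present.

V* ≈ 139, P* ≈ 22.3

From dP/dt = 0 with P > 0: 0.0028V* = 0.39, so V* = 139.
Substitute into dV/dt = 0: 0.65(1 - 139/400) = 0.019P*.
The bracket is 0.652, giving P* = 0.424/0.019 = 22.3.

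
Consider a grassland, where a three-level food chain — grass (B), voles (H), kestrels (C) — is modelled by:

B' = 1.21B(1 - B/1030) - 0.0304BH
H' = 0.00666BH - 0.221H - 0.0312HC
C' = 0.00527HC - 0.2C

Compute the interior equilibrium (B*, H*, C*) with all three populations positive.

From dC/dt = 0: 0.00527H* = 0.2, so H* = 38.
From dB/dt = 0: 1.21(1 - B*/1030) = 0.0304·38, giving B* = 1030·(1 - 0.953) = 47.9.
From dH/dt = 0: 0.00666·47.9 - 0.221 = 0.0312C*, so C* = 0.0982/0.0312 = 3.15.

B* ≈ 47.9, H* ≈ 38, C* ≈ 3.15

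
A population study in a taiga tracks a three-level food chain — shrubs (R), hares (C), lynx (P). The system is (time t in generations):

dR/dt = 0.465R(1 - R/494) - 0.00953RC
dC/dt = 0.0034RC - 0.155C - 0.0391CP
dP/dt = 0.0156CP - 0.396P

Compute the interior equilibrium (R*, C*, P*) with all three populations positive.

From dP/dt = 0: 0.0156C* = 0.396, so C* = 25.4.
From dR/dt = 0: 0.465(1 - R*/494) = 0.00953·25.4, giving R* = 494·(1 - 0.52) = 237.
From dC/dt = 0: 0.0034·237 - 0.155 = 0.0391P*, so P* = 0.651/0.0391 = 16.6.

R* ≈ 237, C* ≈ 25.4, P* ≈ 16.6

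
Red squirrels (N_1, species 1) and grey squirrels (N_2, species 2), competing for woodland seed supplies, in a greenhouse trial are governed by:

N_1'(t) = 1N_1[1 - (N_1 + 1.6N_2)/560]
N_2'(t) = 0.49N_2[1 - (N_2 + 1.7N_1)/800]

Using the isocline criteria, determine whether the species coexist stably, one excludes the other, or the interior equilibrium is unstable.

Compare the nullcline intercepts: K1/α12 = 560/1.6 = 350 < K2 = 800; K2/α21 = 800/1.7 = 471 < K1 = 560.
Since both are reversed, neither can invade when rare; the interior point is a saddle.

unstable coexistence (outcome depends on initial conditions)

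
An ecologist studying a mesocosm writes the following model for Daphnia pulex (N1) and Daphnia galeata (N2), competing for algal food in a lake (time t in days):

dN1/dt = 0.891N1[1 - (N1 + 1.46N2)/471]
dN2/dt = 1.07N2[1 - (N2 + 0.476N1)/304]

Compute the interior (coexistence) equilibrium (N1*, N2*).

N1* ≈ 89, N2* ≈ 262

Setting both brackets to zero gives the nullclines N1 + 1.46N2 = 471 and 0.476N1 + N2 = 304.
Substituting N2 = 304 - 0.476N1 into the first: N1(1 - 1.46·0.476) = 471 - 1.46·304.
So N1* = 27.2/0.305 = 89, and then N2* = 304 - 0.476·89 = 262.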